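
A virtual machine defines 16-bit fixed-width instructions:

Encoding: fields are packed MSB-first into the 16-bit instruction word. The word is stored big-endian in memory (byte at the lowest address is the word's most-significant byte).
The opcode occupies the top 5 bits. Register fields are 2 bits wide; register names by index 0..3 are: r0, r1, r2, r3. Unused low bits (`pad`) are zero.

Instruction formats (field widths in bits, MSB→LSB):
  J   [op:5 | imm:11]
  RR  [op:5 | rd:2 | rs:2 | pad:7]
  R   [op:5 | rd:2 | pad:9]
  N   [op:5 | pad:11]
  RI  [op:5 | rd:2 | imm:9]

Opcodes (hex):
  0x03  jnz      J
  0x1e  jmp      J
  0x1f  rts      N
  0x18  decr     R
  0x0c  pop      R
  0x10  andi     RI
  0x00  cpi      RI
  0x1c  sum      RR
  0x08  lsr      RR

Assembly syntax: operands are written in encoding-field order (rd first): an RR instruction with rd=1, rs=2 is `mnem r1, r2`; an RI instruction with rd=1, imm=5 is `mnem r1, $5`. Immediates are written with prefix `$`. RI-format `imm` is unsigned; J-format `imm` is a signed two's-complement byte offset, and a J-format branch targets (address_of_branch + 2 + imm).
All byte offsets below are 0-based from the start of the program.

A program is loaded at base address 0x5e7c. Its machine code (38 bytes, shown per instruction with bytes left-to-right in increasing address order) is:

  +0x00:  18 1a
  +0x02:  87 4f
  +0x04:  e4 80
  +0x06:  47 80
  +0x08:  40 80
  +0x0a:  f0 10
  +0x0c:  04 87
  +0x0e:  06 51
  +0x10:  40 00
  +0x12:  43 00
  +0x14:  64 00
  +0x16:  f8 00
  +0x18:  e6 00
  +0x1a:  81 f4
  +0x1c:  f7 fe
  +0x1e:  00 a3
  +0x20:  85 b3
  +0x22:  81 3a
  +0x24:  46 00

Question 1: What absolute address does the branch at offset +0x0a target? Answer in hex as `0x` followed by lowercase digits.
0x5e98

+0x0a: f0 10 ⇒ word 0xf010 (big)
  opcode bits[15:11]=0x1e: jmp/J
  [10:0] imm=16 = $16
  target = base 0x5e7c + off 0x0a + 2 + imm 16 = 0x5e98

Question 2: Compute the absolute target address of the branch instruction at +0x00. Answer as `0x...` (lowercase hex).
+0x00: 18 1a ⇒ word 0x181a (big)
  top 5b → 0x3 → jnz [J]
  imm: (w>>0)&0x7ff=0x1a → $26
  target = base 0x5e7c + off 0x00 + 2 + imm 26 = 0x5e98

0x5e98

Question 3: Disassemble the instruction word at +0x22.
@+22  big-endian(81 3a) = 0x813a
  opcode bits[15:11]=0x10: andi/RI
  [10:9] rd=0 = r0
  [8:0] imm=314 = $314

andi r0, $314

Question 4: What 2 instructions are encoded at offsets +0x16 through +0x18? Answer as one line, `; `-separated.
rts; sum r3, r0

off 0x16: read f8 00 as big → 0xf800
  top 5b → 0x1f → rts [N]
off 0x18: read e6 00 as big → 0xe600
  top 5b → 0x1c → sum [RR]
  [10:9] rd=3 = r3
  [8:7] rs=0 = r0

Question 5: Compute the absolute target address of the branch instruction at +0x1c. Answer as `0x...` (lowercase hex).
off 0x1c: read f7 fe as big → 0xf7fe
  opcode bits[15:11]=0x1e: jmp/J
  imm: (w>>0)&0x7ff=0x7fe (s11→-2) → $-2
  target = base 0x5e7c + off 0x1c + 2 + imm -2 = 0x5e98

0x5e98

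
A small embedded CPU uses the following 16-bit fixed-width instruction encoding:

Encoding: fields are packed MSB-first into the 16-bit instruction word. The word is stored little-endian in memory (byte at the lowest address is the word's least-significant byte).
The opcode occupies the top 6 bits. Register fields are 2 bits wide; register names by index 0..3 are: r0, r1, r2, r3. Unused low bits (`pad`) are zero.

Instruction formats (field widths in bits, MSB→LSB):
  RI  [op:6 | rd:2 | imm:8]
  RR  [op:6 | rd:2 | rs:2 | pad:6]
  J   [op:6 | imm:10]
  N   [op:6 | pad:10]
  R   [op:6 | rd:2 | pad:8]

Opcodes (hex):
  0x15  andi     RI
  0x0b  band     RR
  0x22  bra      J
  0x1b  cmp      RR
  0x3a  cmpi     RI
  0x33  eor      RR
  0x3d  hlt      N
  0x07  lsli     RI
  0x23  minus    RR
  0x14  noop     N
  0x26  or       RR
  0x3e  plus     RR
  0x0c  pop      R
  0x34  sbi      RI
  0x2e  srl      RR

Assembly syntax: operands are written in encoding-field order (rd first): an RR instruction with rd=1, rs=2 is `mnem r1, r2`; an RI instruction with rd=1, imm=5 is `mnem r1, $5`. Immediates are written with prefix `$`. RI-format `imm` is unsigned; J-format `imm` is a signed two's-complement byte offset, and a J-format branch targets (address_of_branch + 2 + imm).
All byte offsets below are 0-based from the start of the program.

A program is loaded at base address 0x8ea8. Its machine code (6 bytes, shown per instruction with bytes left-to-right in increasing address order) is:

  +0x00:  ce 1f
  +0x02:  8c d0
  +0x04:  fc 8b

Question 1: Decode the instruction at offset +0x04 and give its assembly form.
bra $-4

[04] fc 8b → 0x8bfc
  op=0x8bfc>>10=0x22 ⇒ bra (J)
  imm: (w>>0)&0x3ff=0x3fc (s10→-4) → $-4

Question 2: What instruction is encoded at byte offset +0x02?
sbi r0, $140

@+02  little-endian(8c d0) = 0xd08c
  top 6b → 0x34 → sbi [RI]
  rd@[9:8]=0x0 ⇒ r0
  imm@[7:0]=0x8c ⇒ $140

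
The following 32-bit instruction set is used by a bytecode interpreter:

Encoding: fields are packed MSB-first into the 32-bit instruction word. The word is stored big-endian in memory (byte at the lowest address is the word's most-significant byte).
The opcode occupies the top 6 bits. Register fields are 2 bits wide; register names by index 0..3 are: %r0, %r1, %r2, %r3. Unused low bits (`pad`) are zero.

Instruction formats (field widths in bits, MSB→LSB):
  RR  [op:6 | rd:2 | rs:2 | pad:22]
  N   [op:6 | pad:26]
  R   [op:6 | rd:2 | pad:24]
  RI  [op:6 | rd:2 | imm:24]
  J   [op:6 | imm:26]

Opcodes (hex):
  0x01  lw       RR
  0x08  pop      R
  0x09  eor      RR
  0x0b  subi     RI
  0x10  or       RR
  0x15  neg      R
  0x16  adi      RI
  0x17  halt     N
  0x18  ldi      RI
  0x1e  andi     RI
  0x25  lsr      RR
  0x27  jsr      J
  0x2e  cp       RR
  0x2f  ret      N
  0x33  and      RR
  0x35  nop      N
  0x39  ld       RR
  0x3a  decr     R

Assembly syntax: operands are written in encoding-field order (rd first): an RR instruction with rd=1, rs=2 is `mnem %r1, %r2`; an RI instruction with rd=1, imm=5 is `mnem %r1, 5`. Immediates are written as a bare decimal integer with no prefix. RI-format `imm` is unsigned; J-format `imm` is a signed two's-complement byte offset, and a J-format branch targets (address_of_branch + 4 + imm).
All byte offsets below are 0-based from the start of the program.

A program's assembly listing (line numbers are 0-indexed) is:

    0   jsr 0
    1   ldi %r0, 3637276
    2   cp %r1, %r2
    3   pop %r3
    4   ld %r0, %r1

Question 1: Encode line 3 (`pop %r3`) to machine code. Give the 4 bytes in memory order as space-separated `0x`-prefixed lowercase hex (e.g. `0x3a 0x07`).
0x23 0x00 0x00 0x00

3. pop fields op=0x8:6|rd=3:2|pad=0:24 → word 23000000h → 23 00 00 00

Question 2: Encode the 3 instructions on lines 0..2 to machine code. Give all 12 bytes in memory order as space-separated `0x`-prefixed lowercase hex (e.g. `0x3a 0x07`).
0x9c 0x00 0x00 0x00 0x60 0x37 0x80 0x1c 0xb9 0x80 0x00 0x00

0. jsr fields op=0x27:6|imm=0:26 → word 9c000000h → 9c 00 00 00
1. ldi fields op=0x18:6|rd=0:2|imm=3637276:24 → word 6037801ch → 60 37 80 1c
2. cp fields op=0x2e:6|rd=1:2|rs=2:2|pad=0:22 → word b9800000h → b9 80 00 00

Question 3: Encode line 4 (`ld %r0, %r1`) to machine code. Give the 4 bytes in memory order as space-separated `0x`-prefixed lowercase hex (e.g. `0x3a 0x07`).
L4: ld op=0x39:6|rd=0:2|rs=1:2|pad=0:22 ⇒ 0xe4400000 ⇒ big e4 40 00 00

0xe4 0x40 0x00 0x00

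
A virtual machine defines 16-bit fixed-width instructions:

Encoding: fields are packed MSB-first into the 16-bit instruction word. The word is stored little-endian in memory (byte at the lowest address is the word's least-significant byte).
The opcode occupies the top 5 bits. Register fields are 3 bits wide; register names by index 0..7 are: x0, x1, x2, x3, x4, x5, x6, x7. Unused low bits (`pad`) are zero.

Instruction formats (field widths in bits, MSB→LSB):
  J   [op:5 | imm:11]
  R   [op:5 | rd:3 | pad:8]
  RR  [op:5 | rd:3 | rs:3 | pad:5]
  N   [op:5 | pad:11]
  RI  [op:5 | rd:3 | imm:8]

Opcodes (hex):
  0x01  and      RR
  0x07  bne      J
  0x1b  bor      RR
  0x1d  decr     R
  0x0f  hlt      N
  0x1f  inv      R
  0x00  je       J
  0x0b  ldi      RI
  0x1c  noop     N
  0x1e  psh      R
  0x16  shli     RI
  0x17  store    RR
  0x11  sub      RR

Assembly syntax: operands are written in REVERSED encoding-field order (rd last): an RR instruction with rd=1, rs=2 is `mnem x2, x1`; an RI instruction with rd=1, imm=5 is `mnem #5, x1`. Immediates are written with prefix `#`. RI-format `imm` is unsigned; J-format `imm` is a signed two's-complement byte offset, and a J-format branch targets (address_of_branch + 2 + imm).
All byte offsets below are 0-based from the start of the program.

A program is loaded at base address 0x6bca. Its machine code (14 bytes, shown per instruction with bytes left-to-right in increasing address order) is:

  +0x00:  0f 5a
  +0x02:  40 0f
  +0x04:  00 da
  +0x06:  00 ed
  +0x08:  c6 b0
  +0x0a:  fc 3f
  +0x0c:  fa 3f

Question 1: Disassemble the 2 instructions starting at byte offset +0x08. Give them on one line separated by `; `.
shli #198, x0; bne #-4

off 0x08: read c6 b0 as little → 0xb0c6
  opcode bits[15:11]=0x16: shli/RI
  rd@[10:8]=0x0 ⇒ x0
  imm@[7:0]=0xc6 ⇒ #198
off 0x0a: read fc 3f as little → 0x3ffc
  opcode bits[15:11]=0x7: bne/J
  imm@[10:0]=0x7fc (s11→-4) ⇒ #-4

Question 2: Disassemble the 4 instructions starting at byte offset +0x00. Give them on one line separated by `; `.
ldi #15, x2; and x2, x7; bor x0, x2; decr x5

off 0x00: read 0f 5a as little → 0x5a0f
  top 5b → 0xb → ldi [RI]
  rd: (w>>8)&0x7=0x2 → x2
  imm: (w>>0)&0xff=0xf → #15
off 0x02: read 40 0f as little → 0x0f40
  top 5b → 0x1 → and [RR]
  rd: (w>>8)&0x7=0x7 → x7
  rs: (w>>5)&0x7=0x2 → x2
off 0x04: read 00 da as little → 0xda00
  top 5b → 0x1b → bor [RR]
  rd: (w>>8)&0x7=0x2 → x2
  rs: (w>>5)&0x7=0x0 → x0
off 0x06: read 00 ed as little → 0xed00
  top 5b → 0x1d → decr [R]
  rd: (w>>8)&0x7=0x5 → x5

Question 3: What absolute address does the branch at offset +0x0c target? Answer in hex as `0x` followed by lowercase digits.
@+0c  little-endian(fa 3f) = 0x3ffa
  op=0x3ffa>>11=0x7 ⇒ bne (J)
  imm: (w>>0)&0x7ff=0x7fa (s11→-6) → #-6
  target = base 0x6bca + off 0x0c + 2 + imm -6 = 0x6bd2

0x6bd2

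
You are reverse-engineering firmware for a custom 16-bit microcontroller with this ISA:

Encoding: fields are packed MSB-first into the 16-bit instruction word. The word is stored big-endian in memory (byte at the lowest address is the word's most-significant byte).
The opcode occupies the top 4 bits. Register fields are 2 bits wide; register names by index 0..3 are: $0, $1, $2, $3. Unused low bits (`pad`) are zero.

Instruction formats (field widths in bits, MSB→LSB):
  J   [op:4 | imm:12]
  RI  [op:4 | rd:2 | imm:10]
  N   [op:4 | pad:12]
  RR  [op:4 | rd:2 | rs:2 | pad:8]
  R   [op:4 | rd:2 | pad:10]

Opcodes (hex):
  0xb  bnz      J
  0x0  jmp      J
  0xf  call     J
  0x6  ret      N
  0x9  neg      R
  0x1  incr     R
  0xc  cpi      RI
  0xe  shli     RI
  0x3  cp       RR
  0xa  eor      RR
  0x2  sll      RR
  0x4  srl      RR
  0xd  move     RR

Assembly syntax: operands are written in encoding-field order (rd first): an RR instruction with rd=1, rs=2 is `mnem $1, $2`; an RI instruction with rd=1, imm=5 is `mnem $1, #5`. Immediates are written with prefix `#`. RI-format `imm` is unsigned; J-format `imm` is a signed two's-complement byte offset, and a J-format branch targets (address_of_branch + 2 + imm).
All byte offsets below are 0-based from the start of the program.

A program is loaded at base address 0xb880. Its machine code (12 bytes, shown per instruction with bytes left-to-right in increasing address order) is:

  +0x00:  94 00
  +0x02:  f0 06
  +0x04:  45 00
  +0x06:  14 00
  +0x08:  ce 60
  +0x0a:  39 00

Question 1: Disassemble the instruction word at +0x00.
neg $1

off 0x00: read 94 00 as big → 0x9400
  opcode bits[15:12]=0x9: neg/R
  [11:10] rd=1 = $1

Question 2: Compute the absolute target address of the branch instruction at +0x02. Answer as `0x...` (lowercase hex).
@+02  big-endian(f0 06) = 0xf006
  top 4b → 0xf → call [J]
  imm: (w>>0)&0xfff=0x6 → #6
  target = base 0xb880 + off 0x02 + 2 + imm 6 = 0xb88a

0xb88a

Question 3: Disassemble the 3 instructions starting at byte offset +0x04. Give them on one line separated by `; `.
srl $1, $1; incr $1; cpi $3, #608

[04] 45 00 → 0x4500
  top 4b → 0x4 → srl [RR]
  rd@[11:10]=0x1 ⇒ $1
  rs@[9:8]=0x1 ⇒ $1
[06] 14 00 → 0x1400
  top 4b → 0x1 → incr [R]
  rd@[11:10]=0x1 ⇒ $1
[08] ce 60 → 0xce60
  top 4b → 0xc → cpi [RI]
  rd@[11:10]=0x3 ⇒ $3
  imm@[9:0]=0x260 ⇒ #608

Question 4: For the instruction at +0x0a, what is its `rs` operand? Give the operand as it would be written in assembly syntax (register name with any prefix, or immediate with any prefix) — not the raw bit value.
$1

@+0a  big-endian(39 00) = 0x3900
  opcode bits[15:12]=0x3: cp/RR
  rd@[11:10]=0x2 ⇒ $2
  rs@[9:8]=0x1 ⇒ $1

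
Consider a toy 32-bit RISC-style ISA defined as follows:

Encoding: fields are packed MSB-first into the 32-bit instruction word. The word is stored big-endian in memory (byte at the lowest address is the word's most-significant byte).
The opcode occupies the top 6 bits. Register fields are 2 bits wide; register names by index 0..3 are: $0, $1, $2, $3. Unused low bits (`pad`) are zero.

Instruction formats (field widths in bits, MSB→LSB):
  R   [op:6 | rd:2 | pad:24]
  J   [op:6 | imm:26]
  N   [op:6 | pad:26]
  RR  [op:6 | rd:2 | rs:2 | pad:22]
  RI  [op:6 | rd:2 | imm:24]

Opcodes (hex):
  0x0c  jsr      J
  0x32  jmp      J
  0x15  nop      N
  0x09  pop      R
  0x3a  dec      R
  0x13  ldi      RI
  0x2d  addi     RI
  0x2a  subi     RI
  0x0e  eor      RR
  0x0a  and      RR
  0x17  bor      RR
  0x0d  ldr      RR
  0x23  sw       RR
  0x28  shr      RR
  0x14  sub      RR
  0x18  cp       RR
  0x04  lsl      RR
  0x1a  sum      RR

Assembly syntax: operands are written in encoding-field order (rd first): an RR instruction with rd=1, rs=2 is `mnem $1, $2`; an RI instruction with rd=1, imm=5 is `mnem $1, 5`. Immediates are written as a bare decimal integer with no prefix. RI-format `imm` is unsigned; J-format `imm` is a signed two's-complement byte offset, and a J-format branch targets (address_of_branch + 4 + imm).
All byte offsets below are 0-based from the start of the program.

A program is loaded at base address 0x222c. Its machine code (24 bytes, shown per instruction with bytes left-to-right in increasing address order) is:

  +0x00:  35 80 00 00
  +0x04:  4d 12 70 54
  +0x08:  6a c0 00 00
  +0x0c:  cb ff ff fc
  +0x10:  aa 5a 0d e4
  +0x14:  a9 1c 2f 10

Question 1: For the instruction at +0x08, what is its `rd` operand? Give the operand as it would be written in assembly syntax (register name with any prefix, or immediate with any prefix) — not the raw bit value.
$2

[08] 6a c0 00 00 → 0x6ac00000
  op=0x6ac00000>>26=0x1a ⇒ sum (RR)
  [25:24] rd=2 = $2
  [23:22] rs=3 = $3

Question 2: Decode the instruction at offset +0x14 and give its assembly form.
subi $1, 1847056

off 0x14: read a9 1c 2f 10 as big → 0xa91c2f10
  opcode bits[31:26]=0x2a: subi/RI
  rd: (w>>24)&0x3=0x1 → $1
  imm: (w>>0)&0xffffff=0x1c2f10 → 1847056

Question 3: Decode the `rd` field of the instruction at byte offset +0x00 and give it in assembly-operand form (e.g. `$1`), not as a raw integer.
$1

+0x00: 35 80 00 00 ⇒ word 0x35800000 (big)
  top 6b → 0xd → ldr [RR]
  rd: (w>>24)&0x3=0x1 → $1
  rs: (w>>22)&0x3=0x2 → $2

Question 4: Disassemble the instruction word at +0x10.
subi $2, 5901796

@+10  big-endian(aa 5a 0d e4) = 0xaa5a0de4
  top 6b → 0x2a → subi [RI]
  [25:24] rd=2 = $2
  [23:0] imm=5901796 = 5901796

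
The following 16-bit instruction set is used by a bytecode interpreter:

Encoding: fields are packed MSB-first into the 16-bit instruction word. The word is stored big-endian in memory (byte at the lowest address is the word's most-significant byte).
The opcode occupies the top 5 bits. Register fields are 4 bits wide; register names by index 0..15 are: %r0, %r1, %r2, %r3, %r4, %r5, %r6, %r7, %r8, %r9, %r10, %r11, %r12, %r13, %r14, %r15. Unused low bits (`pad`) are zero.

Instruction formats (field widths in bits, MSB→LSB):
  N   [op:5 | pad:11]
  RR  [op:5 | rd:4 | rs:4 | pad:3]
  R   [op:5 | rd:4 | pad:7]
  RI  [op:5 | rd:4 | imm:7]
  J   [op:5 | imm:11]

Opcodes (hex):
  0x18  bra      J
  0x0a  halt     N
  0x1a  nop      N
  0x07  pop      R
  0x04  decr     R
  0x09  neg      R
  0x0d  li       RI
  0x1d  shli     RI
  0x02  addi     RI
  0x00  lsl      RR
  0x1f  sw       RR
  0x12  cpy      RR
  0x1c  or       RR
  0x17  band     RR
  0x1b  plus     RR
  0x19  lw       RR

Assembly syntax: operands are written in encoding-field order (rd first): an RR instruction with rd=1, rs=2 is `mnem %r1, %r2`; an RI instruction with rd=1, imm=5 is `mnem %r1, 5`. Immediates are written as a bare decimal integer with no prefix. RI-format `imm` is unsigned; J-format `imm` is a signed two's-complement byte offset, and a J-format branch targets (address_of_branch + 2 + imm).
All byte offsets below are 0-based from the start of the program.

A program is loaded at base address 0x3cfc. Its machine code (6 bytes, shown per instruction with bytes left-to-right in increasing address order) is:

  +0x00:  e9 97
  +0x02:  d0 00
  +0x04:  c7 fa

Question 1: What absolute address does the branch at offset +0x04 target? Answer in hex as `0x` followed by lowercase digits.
0x3cfc

[04] c7 fa → 0xc7fa
  op=0xc7fa>>11=0x18 ⇒ bra (J)
  imm@[10:0]=0x7fa (s11→-6) ⇒ -6
  target = base 0x3cfc + off 0x04 + 2 + imm -6 = 0x3cfc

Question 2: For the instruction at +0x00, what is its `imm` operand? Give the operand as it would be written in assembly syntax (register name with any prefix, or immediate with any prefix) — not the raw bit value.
off 0x00: read e9 97 as big → 0xe997
  opcode bits[15:11]=0x1d: shli/RI
  rd@[10:7]=0x3 ⇒ %r3
  imm@[6:0]=0x17 ⇒ 23

23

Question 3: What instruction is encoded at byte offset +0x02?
+0x02: d0 00 ⇒ word 0xd000 (big)
  op=0xd000>>11=0x1a ⇒ nop (N)

nop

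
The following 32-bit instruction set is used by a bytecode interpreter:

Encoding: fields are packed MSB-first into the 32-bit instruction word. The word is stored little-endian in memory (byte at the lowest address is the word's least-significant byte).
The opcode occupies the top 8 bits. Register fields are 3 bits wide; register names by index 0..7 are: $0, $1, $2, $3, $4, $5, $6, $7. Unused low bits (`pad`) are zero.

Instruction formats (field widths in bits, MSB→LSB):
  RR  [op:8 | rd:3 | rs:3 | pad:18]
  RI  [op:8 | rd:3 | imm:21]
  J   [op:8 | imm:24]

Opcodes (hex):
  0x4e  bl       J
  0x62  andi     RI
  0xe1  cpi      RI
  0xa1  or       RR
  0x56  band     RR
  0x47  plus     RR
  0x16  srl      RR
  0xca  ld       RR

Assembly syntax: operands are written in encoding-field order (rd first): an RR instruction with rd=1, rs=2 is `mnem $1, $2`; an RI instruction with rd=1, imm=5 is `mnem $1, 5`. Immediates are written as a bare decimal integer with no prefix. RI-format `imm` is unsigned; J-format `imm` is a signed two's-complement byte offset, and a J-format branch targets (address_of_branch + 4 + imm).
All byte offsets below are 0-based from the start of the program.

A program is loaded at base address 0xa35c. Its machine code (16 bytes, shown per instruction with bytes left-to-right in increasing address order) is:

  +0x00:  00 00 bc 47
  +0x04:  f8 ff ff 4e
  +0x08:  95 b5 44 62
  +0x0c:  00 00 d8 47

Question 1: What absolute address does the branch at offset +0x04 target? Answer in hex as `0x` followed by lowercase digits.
0xa35c

[04] f8 ff ff 4e → 0x4efffff8
  top 8b → 0x4e → bl [J]
  imm: (w>>0)&0xffffff=0xfffff8 (s24→-8) → -8
  target = base 0xa35c + off 0x04 + 4 + imm -8 = 0xa35c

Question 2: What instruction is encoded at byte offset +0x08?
@+08  little-endian(95 b5 44 62) = 0x6244b595
  opcode bits[31:24]=0x62: andi/RI
  rd@[23:21]=0x2 ⇒ $2
  imm@[20:0]=0x4b595 ⇒ 308629

andi $2, 308629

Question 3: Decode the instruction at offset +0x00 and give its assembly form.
off 0x00: read 00 00 bc 47 as little → 0x47bc0000
  top 8b → 0x47 → plus [RR]
  rd@[23:21]=0x5 ⇒ $5
  rs@[20:18]=0x7 ⇒ $7

plus $5, $7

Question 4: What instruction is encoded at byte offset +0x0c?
plus $6, $6

+0x0c: 00 00 d8 47 ⇒ word 0x47d80000 (little)
  opcode bits[31:24]=0x47: plus/RR
  rd: (w>>21)&0x7=0x6 → $6
  rs: (w>>18)&0x7=0x6 → $6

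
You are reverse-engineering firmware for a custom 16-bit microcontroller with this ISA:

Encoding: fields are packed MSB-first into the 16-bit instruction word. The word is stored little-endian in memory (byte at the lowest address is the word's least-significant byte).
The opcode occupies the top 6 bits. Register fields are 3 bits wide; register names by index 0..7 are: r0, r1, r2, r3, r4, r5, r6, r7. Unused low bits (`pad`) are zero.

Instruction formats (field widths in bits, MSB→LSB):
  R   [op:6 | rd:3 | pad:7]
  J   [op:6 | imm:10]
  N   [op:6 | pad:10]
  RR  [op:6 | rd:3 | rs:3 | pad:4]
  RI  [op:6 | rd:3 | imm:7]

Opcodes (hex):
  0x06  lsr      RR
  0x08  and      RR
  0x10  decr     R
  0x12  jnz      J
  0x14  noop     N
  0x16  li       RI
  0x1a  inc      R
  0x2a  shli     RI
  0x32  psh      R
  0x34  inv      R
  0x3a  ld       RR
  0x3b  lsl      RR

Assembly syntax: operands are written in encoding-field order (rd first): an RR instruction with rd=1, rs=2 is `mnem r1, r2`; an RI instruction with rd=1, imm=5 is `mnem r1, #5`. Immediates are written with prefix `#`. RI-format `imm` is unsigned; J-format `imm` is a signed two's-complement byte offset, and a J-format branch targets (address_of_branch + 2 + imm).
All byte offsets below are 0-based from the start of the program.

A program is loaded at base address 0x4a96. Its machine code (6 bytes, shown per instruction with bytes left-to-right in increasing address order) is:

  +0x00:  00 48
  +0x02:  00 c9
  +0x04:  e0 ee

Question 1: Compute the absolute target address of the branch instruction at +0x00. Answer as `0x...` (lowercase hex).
@+00  little-endian(00 48) = 0x4800
  top 6b → 0x12 → jnz [J]
  imm@[9:0]=0x0 ⇒ #0
  target = base 0x4a96 + off 0x00 + 2 + imm 0 = 0x4a98

0x4a98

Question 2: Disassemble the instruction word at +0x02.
psh r2

[02] 00 c9 → 0xc900
  op=0xc900>>10=0x32 ⇒ psh (R)
  rd: (w>>7)&0x7=0x2 → r2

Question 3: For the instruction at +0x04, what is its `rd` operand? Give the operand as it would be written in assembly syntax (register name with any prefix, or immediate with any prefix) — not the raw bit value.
off 0x04: read e0 ee as little → 0xeee0
  op=0xeee0>>10=0x3b ⇒ lsl (RR)
  rd@[9:7]=0x5 ⇒ r5
  rs@[6:4]=0x6 ⇒ r6

r5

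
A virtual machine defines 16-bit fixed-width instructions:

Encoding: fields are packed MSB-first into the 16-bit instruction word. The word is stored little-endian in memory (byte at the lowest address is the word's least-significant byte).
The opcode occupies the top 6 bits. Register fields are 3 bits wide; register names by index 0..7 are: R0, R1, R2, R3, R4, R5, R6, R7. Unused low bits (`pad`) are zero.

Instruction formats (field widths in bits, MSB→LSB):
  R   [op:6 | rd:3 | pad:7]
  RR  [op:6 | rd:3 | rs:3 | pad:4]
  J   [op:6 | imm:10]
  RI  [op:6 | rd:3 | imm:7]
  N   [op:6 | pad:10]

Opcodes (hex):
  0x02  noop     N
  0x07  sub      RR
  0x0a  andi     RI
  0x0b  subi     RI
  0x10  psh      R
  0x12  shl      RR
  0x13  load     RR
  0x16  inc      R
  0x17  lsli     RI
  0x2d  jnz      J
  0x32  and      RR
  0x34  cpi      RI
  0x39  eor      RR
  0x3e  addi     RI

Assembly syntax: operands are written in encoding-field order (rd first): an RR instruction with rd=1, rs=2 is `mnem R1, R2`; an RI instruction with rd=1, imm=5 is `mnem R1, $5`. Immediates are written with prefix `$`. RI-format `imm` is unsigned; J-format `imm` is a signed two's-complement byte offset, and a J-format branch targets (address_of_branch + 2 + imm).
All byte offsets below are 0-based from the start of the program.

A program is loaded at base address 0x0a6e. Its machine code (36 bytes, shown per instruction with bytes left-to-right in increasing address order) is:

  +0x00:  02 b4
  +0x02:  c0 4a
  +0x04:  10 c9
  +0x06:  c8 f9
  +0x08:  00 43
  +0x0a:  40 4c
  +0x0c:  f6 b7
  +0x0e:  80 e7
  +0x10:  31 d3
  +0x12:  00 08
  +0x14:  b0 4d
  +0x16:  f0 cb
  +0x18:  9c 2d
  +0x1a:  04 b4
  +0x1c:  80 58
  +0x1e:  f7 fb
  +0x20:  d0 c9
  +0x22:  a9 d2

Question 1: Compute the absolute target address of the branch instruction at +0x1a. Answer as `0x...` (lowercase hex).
+0x1a: 04 b4 ⇒ word 0xb404 (little)
  op=0xb404>>10=0x2d ⇒ jnz (J)
  [9:0] imm=4 = $4
  target = base 0x0a6e + off 0x1a + 2 + imm 4 = 0x0a8e

0x0a8e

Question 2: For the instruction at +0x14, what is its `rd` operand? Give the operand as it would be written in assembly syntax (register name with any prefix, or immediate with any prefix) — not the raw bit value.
off 0x14: read b0 4d as little → 0x4db0
  opcode bits[15:10]=0x13: load/RR
  [9:7] rd=3 = R3
  [6:4] rs=3 = R3

R3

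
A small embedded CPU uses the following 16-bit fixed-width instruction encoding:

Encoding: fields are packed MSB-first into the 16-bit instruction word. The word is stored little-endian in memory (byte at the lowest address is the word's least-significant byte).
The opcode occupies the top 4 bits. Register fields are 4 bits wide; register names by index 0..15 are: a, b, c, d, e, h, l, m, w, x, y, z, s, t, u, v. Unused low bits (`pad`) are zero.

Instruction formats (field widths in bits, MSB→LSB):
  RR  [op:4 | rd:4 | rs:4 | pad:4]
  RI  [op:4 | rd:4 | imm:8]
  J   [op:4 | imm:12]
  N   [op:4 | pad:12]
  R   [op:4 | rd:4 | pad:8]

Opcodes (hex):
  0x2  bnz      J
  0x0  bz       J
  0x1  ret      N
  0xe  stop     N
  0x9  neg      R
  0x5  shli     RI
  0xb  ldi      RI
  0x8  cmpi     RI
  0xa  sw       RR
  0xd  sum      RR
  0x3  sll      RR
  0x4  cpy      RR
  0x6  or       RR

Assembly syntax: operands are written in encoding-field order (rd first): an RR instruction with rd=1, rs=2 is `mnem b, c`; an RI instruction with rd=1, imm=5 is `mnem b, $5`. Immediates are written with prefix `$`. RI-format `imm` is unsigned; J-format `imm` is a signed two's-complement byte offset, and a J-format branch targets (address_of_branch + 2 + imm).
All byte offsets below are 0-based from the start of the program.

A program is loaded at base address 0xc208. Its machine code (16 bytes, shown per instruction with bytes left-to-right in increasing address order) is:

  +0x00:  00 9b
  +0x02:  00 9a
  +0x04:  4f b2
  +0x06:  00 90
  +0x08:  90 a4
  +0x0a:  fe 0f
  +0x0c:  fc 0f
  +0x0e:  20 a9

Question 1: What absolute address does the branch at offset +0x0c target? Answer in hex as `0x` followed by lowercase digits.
off 0x0c: read fc 0f as little → 0x0ffc
  opcode bits[15:12]=0x0: bz/J
  imm: (w>>0)&0xfff=0xffc (s12→-4) → $-4
  target = base 0xc208 + off 0x0c + 2 + imm -4 = 0xc212

0xc212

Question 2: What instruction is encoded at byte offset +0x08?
sw e, x

off 0x08: read 90 a4 as little → 0xa490
  op=0xa490>>12=0xa ⇒ sw (RR)
  rd: (w>>8)&0xf=0x4 → e
  rs: (w>>4)&0xf=0x9 → x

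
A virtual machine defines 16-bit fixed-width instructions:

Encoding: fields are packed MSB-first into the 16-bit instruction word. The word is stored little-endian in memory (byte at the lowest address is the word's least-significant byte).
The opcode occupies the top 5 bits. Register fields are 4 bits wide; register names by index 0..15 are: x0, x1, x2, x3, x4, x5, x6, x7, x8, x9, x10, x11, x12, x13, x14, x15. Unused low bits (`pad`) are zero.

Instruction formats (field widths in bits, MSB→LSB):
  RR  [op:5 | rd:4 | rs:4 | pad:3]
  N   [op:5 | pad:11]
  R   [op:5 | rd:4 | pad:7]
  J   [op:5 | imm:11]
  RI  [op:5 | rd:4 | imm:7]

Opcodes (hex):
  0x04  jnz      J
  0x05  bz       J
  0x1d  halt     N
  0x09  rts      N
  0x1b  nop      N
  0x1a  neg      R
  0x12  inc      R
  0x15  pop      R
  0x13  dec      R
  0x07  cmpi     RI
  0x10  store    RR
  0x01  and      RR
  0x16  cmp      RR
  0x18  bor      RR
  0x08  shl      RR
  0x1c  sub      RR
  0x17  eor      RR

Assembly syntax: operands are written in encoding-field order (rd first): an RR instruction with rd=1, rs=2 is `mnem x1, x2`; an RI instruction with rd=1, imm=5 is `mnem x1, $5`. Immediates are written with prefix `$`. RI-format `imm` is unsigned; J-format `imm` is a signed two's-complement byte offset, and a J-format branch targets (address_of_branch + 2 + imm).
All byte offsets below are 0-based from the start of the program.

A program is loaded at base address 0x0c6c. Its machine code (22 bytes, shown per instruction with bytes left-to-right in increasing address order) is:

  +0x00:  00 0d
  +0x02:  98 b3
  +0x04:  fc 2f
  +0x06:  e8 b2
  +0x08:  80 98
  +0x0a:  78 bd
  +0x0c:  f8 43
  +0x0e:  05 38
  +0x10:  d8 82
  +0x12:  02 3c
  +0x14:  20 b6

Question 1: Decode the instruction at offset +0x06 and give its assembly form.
[06] e8 b2 → 0xb2e8
  op=0xb2e8>>11=0x16 ⇒ cmp (RR)
  rd: (w>>7)&0xf=0x5 → x5
  rs: (w>>3)&0xf=0xd → x13

cmp x5, x13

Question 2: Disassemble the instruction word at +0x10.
store x5, x11

@+10  little-endian(d8 82) = 0x82d8
  op=0x82d8>>11=0x10 ⇒ store (RR)
  rd: (w>>7)&0xf=0x5 → x5
  rs: (w>>3)&0xf=0xb → x11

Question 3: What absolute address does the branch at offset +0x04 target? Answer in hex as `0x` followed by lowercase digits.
[04] fc 2f → 0x2ffc
  top 5b → 0x5 → bz [J]
  imm@[10:0]=0x7fc (s11→-4) ⇒ $-4
  target = base 0x0c6c + off 0x04 + 2 + imm -4 = 0x0c6e

0x0c6e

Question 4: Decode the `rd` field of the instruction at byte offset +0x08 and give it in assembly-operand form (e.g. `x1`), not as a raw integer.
x1

[08] 80 98 → 0x9880
  top 5b → 0x13 → dec [R]
  rd: (w>>7)&0xf=0x1 → x1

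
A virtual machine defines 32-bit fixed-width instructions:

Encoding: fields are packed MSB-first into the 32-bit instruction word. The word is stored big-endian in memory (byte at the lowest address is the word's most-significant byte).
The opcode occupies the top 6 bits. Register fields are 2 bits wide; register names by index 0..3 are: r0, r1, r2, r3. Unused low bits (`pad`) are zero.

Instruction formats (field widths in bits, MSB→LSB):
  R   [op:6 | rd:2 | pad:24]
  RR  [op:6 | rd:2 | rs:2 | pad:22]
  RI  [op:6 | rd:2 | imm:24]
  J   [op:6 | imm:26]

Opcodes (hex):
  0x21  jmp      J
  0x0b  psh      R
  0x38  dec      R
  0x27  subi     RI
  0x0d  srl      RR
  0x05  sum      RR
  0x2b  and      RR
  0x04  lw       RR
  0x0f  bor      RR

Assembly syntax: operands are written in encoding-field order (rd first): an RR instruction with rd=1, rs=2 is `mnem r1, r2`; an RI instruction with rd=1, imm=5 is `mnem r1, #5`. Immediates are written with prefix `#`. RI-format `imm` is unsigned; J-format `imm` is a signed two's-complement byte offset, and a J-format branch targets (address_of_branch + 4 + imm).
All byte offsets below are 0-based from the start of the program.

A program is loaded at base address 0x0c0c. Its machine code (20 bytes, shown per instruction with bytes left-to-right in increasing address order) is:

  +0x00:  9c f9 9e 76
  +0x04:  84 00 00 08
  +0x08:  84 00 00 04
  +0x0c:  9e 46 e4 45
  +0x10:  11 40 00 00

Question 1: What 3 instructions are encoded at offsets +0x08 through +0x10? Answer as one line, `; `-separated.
jmp #4; subi r2, #4645957; lw r1, r1

@+08  big-endian(84 00 00 04) = 0x84000004
  op=0x84000004>>26=0x21 ⇒ jmp (J)
  [25:0] imm=4 = #4
@+0c  big-endian(9e 46 e4 45) = 0x9e46e445
  op=0x9e46e445>>26=0x27 ⇒ subi (RI)
  [25:24] rd=2 = r2
  [23:0] imm=4645957 = #4645957
@+10  big-endian(11 40 00 00) = 0x11400000
  op=0x11400000>>26=0x4 ⇒ lw (RR)
  [25:24] rd=1 = r1
  [23:22] rs=1 = r1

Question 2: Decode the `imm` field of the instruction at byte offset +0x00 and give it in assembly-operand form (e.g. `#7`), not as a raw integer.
off 0x00: read 9c f9 9e 76 as big → 0x9cf99e76
  opcode bits[31:26]=0x27: subi/RI
  [25:24] rd=0 = r0
  [23:0] imm=16359030 = #16359030

#16359030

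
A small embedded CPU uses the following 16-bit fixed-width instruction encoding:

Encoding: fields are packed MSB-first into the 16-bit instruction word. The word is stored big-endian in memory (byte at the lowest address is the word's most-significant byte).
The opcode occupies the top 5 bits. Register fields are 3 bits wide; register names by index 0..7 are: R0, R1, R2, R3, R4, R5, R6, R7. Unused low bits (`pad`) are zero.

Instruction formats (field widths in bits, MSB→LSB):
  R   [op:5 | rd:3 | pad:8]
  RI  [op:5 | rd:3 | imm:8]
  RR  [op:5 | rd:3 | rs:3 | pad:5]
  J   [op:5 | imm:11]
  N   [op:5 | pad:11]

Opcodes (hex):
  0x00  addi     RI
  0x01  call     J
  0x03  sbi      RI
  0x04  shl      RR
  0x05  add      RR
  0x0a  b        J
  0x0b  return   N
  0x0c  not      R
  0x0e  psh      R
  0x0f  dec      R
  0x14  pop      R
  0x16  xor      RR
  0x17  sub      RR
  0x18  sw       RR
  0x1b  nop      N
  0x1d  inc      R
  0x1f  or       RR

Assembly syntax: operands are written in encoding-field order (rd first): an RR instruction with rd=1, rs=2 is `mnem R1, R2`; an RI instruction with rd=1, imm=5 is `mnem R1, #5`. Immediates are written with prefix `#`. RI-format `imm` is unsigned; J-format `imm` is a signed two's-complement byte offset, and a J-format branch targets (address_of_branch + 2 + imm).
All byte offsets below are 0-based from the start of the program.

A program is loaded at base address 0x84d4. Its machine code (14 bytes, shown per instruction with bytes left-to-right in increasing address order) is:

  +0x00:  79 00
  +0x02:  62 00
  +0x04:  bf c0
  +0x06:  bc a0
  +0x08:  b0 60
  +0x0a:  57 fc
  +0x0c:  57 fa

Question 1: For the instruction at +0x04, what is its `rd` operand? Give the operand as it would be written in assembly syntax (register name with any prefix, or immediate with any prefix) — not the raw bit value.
+0x04: bf c0 ⇒ word 0xbfc0 (big)
  opcode bits[15:11]=0x17: sub/RR
  rd: (w>>8)&0x7=0x7 → R7
  rs: (w>>5)&0x7=0x6 → R6

R7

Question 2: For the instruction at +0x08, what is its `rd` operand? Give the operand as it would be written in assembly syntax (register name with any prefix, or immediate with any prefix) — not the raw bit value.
R0

[08] b0 60 → 0xb060
  top 5b → 0x16 → xor [RR]
  [10:8] rd=0 = R0
  [7:5] rs=3 = R3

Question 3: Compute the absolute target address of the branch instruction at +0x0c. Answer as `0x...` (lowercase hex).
[0c] 57 fa → 0x57fa
  op=0x57fa>>11=0xa ⇒ b (J)
  imm@[10:0]=0x7fa (s11→-6) ⇒ #-6
  target = base 0x84d4 + off 0x0c + 2 + imm -6 = 0x84dc

0x84dc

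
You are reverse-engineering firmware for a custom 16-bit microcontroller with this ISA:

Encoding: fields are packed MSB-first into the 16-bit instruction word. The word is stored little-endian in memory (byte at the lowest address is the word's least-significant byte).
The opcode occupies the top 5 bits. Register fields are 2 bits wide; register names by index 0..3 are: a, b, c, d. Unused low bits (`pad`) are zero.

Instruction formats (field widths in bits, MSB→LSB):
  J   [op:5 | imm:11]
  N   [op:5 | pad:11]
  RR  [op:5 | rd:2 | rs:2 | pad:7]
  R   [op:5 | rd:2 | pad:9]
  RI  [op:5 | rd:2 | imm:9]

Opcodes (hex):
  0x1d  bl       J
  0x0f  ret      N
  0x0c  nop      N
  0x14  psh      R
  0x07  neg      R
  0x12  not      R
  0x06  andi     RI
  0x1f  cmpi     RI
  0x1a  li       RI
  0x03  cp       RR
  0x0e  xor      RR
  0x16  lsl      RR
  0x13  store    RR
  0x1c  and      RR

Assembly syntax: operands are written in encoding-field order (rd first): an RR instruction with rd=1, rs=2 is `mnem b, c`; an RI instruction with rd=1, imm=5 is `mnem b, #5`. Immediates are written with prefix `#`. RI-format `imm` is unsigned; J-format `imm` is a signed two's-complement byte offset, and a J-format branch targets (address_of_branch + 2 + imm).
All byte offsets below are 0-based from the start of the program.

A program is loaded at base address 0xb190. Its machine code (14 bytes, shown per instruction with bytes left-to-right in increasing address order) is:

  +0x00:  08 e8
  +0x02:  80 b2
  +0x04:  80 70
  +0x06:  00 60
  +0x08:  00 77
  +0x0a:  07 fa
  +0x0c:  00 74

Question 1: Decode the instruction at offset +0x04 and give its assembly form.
xor a, b

@+04  little-endian(80 70) = 0x7080
  op=0x7080>>11=0xe ⇒ xor (RR)
  [10:9] rd=0 = a
  [8:7] rs=1 = b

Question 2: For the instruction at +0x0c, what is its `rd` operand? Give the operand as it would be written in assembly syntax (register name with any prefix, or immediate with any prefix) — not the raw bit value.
c

+0x0c: 00 74 ⇒ word 0x7400 (little)
  top 5b → 0xe → xor [RR]
  rd@[10:9]=0x2 ⇒ c
  rs@[8:7]=0x0 ⇒ a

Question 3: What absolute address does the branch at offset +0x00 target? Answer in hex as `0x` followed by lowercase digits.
off 0x00: read 08 e8 as little → 0xe808
  op=0xe808>>11=0x1d ⇒ bl (J)
  [10:0] imm=8 = #8
  target = base 0xb190 + off 0x00 + 2 + imm 8 = 0xb19a

0xb19a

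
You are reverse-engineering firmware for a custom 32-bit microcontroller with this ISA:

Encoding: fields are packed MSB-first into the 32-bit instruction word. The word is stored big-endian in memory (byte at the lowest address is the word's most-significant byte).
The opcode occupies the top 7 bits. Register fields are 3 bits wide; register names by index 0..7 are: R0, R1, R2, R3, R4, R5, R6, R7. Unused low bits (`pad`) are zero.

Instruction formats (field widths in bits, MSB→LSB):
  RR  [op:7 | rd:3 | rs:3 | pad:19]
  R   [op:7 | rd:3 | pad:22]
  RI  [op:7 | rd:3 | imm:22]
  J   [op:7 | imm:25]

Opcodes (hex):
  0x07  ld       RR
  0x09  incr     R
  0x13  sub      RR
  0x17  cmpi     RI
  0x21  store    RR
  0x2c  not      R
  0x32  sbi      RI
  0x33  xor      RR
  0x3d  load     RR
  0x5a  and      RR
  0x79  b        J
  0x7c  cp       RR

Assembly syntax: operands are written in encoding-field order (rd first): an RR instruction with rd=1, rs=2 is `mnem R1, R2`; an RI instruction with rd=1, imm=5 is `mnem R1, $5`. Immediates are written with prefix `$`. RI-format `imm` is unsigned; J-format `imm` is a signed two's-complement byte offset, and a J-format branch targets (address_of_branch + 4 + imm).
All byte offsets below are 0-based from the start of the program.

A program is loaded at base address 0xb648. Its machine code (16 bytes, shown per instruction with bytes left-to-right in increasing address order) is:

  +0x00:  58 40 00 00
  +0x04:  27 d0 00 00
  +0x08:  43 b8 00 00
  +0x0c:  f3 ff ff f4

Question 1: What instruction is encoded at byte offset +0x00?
not R1

off 0x00: read 58 40 00 00 as big → 0x58400000
  op=0x58400000>>25=0x2c ⇒ not (R)
  [24:22] rd=1 = R1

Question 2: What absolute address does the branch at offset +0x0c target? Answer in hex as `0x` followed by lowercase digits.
0xb64c

off 0x0c: read f3 ff ff f4 as big → 0xf3fffff4
  top 7b → 0x79 → b [J]
  imm: (w>>0)&0x1ffffff=0x1fffff4 (s25→-12) → $-12
  target = base 0xb648 + off 0x0c + 4 + imm -12 = 0xb64c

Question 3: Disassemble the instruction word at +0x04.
sub R7, R2

+0x04: 27 d0 00 00 ⇒ word 0x27d00000 (big)
  top 7b → 0x13 → sub [RR]
  rd@[24:22]=0x7 ⇒ R7
  rs@[21:19]=0x2 ⇒ R2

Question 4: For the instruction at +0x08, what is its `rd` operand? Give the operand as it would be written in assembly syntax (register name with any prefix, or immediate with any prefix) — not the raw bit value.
R6

@+08  big-endian(43 b8 00 00) = 0x43b80000
  opcode bits[31:25]=0x21: store/RR
  [24:22] rd=6 = R6
  [21:19] rs=7 = R7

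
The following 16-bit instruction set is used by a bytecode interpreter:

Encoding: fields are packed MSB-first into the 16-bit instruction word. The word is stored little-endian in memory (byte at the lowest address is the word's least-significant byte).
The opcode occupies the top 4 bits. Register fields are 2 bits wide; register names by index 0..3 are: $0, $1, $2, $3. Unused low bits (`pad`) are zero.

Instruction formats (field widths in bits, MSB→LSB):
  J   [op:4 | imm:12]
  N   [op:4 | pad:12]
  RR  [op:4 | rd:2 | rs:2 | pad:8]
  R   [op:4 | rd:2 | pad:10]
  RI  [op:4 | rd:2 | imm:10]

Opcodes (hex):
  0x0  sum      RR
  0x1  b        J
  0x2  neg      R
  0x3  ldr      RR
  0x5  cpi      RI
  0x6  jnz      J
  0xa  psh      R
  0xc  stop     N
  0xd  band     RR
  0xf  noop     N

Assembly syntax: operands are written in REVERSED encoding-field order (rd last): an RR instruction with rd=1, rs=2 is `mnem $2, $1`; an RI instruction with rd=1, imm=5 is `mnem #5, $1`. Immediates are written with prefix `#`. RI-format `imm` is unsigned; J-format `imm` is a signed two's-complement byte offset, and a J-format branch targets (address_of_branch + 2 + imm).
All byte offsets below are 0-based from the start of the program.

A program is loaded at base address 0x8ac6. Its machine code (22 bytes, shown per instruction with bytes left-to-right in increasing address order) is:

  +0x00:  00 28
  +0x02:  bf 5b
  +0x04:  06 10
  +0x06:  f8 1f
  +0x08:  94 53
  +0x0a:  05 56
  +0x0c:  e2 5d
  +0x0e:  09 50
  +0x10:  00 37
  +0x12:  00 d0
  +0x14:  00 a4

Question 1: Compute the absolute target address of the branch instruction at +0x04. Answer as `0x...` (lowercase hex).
0x8ad2

@+04  little-endian(06 10) = 0x1006
  top 4b → 0x1 → b [J]
  imm: (w>>0)&0xfff=0x6 → #6
  target = base 0x8ac6 + off 0x04 + 2 + imm 6 = 0x8ad2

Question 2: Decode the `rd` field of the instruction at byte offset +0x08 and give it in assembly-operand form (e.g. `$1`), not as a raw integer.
@+08  little-endian(94 53) = 0x5394
  top 4b → 0x5 → cpi [RI]
  rd@[11:10]=0x0 ⇒ $0
  imm@[9:0]=0x394 ⇒ #916

$0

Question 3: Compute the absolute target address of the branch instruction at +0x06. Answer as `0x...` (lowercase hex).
[06] f8 1f → 0x1ff8
  top 4b → 0x1 → b [J]
  imm: (w>>0)&0xfff=0xff8 (s12→-8) → #-8
  target = base 0x8ac6 + off 0x06 + 2 + imm -8 = 0x8ac6

0x8ac6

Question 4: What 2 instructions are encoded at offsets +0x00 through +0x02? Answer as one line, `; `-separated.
@+00  little-endian(00 28) = 0x2800
  top 4b → 0x2 → neg [R]
  [11:10] rd=2 = $2
@+02  little-endian(bf 5b) = 0x5bbf
  top 4b → 0x5 → cpi [RI]
  [11:10] rd=2 = $2
  [9:0] imm=959 = #959

neg $2; cpi #959, $2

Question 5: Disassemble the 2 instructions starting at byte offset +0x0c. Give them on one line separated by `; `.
cpi #482, $3; cpi #9, $0

off 0x0c: read e2 5d as little → 0x5de2
  opcode bits[15:12]=0x5: cpi/RI
  [11:10] rd=3 = $3
  [9:0] imm=482 = #482
off 0x0e: read 09 50 as little → 0x5009
  opcode bits[15:12]=0x5: cpi/RI
  [11:10] rd=0 = $0
  [9:0] imm=9 = #9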